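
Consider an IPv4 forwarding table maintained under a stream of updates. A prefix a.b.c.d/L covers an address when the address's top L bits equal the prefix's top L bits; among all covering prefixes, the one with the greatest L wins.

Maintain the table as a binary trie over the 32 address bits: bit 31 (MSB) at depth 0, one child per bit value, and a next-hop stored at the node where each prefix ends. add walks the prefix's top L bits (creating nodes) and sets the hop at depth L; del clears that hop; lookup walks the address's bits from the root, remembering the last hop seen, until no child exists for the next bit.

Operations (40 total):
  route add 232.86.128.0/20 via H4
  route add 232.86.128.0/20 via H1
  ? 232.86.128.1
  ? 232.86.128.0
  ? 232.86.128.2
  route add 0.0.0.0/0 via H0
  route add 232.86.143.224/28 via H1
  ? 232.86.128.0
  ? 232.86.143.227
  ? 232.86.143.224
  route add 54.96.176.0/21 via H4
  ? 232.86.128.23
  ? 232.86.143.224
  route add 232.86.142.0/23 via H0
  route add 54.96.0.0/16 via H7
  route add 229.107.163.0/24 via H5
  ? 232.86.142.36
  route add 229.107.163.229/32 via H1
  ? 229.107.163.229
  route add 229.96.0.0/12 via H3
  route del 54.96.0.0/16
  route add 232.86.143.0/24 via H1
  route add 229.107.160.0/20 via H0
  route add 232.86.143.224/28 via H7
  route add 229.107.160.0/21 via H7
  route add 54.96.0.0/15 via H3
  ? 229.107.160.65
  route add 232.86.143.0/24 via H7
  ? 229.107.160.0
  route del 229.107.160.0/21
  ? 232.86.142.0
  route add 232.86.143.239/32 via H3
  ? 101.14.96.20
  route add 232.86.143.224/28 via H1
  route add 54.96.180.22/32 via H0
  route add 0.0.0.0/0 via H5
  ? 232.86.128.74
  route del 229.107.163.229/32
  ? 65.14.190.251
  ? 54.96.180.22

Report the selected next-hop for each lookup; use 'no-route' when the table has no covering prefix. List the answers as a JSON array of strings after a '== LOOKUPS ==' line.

Apply in order:
  + 232.86.128.0/20 (H4) depth=20
  + 232.86.128.0/20 (H1) depth=20
  lookup 232.86.128.1: bits 11101000010101101000 walk d0:-→d1:-→d2:-→d3:-→d4:-→d5:-→d6:-→d7:-→d8:-→d9:-→d10:-→d11:-→d12:-→d13:-→d14:-→d15:-→d16:-→d17:-→d18:-→d19:-→d20:H1 -> H1
  lookup 232.86.128.0: bits 11101000010101101000 walk d0:-→d1:-→d2:-→d3:-→d4:-→d5:-→d6:-→d7:-→d8:-→d9:-→d10:-→d11:-→d12:-→d13:-→d14:-→d15:-→d16:-→d17:-→d18:-→d19:-→d20:H1 -> H1
  lookup 232.86.128.2: bits 11101000010101101000 walk d0:-→d1:-→d2:-→d3:-→d4:-→d5:-→d6:-→d7:-→d8:-→d9:-→d10:-→d11:-→d12:-→d13:-→d14:-→d15:-→d16:-→d17:-→d18:-→d19:-→d20:H1 -> H1
  + 0.0.0.0/0 (H0) depth=0
  + 232.86.143.224/28 (H1) depth=28
  lookup 232.86.128.0: bits 11101000010101101000 walk d0:H0→d1:-→d2:-→d3:-→d4:-→d5:-→d6:-→d7:-→d8:-→d9:-→d10:-→d11:-→d12:-→d13:-→d14:-→d15:-→d16:-→d17:-→d18:-→d19:-→d20:H1 -> H1
  lookup 232.86.143.227: bits 1110100001010110100011111110 walk d0:H0→d1:-→d2:-→d3:-→d4:-→d5:-→d6:-→d7:-→d8:-→d9:-→d10:-→d11:-→d12:-→d13:-→d14:-→d15:-→d16:-→d17:-→d18:-→d19:-→d20:H1→d21:-→d22:-→d23:-→d24:-→d25:-→d26:-→d27:-→d28:H1 -> H1
  lookup 232.86.143.224: bits 1110100001010110100011111110 walk d0:H0→d1:-→d2:-→d3:-→d4:-→d5:-→d6:-→d7:-→d8:-→d9:-→d10:-→d11:-→d12:-→d13:-→d14:-→d15:-→d16:-→d17:-→d18:-→d19:-→d20:H1→d21:-→d22:-→d23:-→d24:-→d25:-→d26:-→d27:-→d28:H1 -> H1
  + 54.96.176.0/21 (H4) depth=21
  lookup 232.86.128.23: bits 11101000010101101000 walk d0:H0→d1:-→d2:-→d3:-→d4:-→d5:-→d6:-→d7:-→d8:-→d9:-→d10:-→d11:-→d12:-→d13:-→d14:-→d15:-→d16:-→d17:-→d18:-→d19:-→d20:H1 -> H1
  lookup 232.86.143.224: bits 1110100001010110100011111110 walk d0:H0→d1:-→d2:-→d3:-→d4:-→d5:-→d6:-→d7:-→d8:-→d9:-→d10:-→d11:-→d12:-→d13:-→d14:-→d15:-→d16:-→d17:-→d18:-→d19:-→d20:H1→d21:-→d22:-→d23:-→d24:-→d25:-→d26:-→d27:-→d28:H1 -> H1
  + 232.86.142.0/23 (H0) depth=23
  + 54.96.0.0/16 (H7) depth=16
  + 229.107.163.0/24 (H5) depth=24
  lookup 232.86.142.36: bits 11101000010101101000111 walk d0:H0→d1:-→d2:-→d3:-→d4:-→d5:-→d6:-→d7:-→d8:-→d9:-→d10:-→d11:-→d12:-→d13:-→d14:-→d15:-→d16:-→d17:-→d18:-→d19:-→d20:H1→d21:-→d22:-→d23:H0 -> H0
  + 229.107.163.229/32 (H1) depth=32
  lookup 229.107.163.229: bits 11100101011010111010001111100101 walk d0:H0→d1:-→d2:-→d3:-→d4:-→d5:-→d6:-→d7:-→d8:-→d9:-→d10:-→d11:-→d12:-→d13:-→d14:-→d15:-→d16:-→d17:-→d18:-→d19:-→d20:-→d21:-→d22:-→d23:-→d24:H5→d25:-→d26:-→d27:-→d28:-→d29:-→d30:-→d31:-→d32:H1 -> H1
  + 229.96.0.0/12 (H3) depth=12
  - 54.96.0.0/16 clear@16
  + 232.86.143.0/24 (H1) depth=24
  + 229.107.160.0/20 (H0) depth=20
  + 232.86.143.224/28 (H7) depth=28
  + 229.107.160.0/21 (H7) depth=21
  + 54.96.0.0/15 (H3) depth=15
  lookup 229.107.160.65: bits 1110010101101011101000 walk d0:H0→d1:-→d2:-→d3:-→d4:-→d5:-→d6:-→d7:-→d8:-→d9:-→d10:-→d11:-→d12:H3→d13:-→d14:-→d15:-→d16:-→d17:-→d18:-→d19:-→d20:H0→d21:H7→d22:- -> H7
  + 232.86.143.0/24 (H7) depth=24
  lookup 229.107.160.0: bits 1110010101101011101000 walk d0:H0→d1:-→d2:-→d3:-→d4:-→d5:-→d6:-→d7:-→d8:-→d9:-→d10:-→d11:-→d12:H3→d13:-→d14:-→d15:-→d16:-→d17:-→d18:-→d19:-→d20:H0→d21:H7→d22:- -> H7
  - 229.107.160.0/21 clear@21
  lookup 232.86.142.0: bits 11101000010101101000111 walk d0:H0→d1:-→d2:-→d3:-→d4:-→d5:-→d6:-→d7:-→d8:-→d9:-→d10:-→d11:-→d12:-→d13:-→d14:-→d15:-→d16:-→d17:-→d18:-→d19:-→d20:H1→d21:-→d22:-→d23:H0 -> H0
  + 232.86.143.239/32 (H3) depth=32
  lookup 101.14.96.20: bits 0 walk d0:H0→d1:- -> H0
  + 232.86.143.224/28 (H1) depth=28
  + 54.96.180.22/32 (H0) depth=32
  + 0.0.0.0/0 (H5) depth=0
  lookup 232.86.128.74: bits 11101000010101101000 walk d0:H5→d1:-→d2:-→d3:-→d4:-→d5:-→d6:-→d7:-→d8:-→d9:-→d10:-→d11:-→d12:-→d13:-→d14:-→d15:-→d16:-→d17:-→d18:-→d19:-→d20:H1 -> H1
  - 229.107.163.229/32 clear@32
  lookup 65.14.190.251: bits 0 walk d0:H5→d1:- -> H5
  lookup 54.96.180.22: bits 00110110011000001011010000010110 walk d0:H5→d1:-→d2:-→d3:-→d4:-→d5:-→d6:-→d7:-→d8:-→d9:-→d10:-→d11:-→d12:-→d13:-→d14:-→d15:H3→d16:-→d17:-→d18:-→d19:-→d20:-→d21:H4→d22:-→d23:-→d24:-→d25:-→d26:-→d27:-→d28:-→d29:-→d30:-→d31:-→d32:H0 -> H0

== LOOKUPS ==
["H1","H1","H1","H1","H1","H1","H1","H1","H0","H1","H7","H7","H0","H0","H1","H5","H0"]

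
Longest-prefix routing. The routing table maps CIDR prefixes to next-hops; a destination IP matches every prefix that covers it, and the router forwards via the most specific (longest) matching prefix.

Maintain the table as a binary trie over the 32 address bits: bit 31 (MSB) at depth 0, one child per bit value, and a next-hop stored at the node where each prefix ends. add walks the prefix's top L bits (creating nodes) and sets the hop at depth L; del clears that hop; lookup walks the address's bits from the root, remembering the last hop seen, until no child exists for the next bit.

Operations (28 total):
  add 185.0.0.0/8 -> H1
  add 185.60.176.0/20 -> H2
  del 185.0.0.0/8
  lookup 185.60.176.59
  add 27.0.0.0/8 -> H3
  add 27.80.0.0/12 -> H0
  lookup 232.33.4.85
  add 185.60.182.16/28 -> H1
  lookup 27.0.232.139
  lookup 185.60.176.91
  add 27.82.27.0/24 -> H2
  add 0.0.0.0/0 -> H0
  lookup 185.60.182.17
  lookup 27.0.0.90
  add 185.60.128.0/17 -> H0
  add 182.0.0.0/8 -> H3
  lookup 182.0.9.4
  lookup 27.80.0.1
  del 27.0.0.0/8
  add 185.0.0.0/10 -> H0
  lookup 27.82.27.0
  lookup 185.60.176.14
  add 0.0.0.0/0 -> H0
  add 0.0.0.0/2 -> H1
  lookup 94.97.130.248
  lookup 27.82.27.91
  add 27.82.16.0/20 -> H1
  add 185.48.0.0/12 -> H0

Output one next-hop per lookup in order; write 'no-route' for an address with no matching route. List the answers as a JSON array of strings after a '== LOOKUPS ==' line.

Trace:
  + 185.0.0.0/8 (H1) depth=8
  + 185.60.176.0/20 (H2) depth=20
  - 185.0.0.0/8 clear@8
  Q 185.60.176.59: descend 10111001001111001011 ; hops seen [H2] ; pick H2
  + 27.0.0.0/8 (H3) depth=8
  + 27.80.0.0/12 (H0) depth=12
  Q 232.33.4.85: descend 1 ; hops seen [∅] ; pick no-route
  + 185.60.182.16/28 (H1) depth=28
  Q 27.0.232.139: descend 000110110 ; hops seen [H3] ; pick H3
  Q 185.60.176.91: descend 101110010011110010110 ; hops seen [H2] ; pick H2
  + 27.82.27.0/24 (H2) depth=24
  + 0.0.0.0/0 (H0) depth=0
  Q 185.60.182.17: descend 1011100100111100101101100001 ; hops seen [H0,H2,H1] ; pick H1
  Q 27.0.0.90: descend 000110110 ; hops seen [H0,H3] ; pick H3
  + 185.60.128.0/17 (H0) depth=17
  + 182.0.0.0/8 (H3) depth=8
  Q 182.0.9.4: descend 10110110 ; hops seen [H0,H3] ; pick H3
  Q 27.80.0.1: descend 00011011010100 ; hops seen [H0,H3,H0] ; pick H0
  - 27.0.0.0/8 clear@8
  + 185.0.0.0/10 (H0) depth=10
  Q 27.82.27.0: descend 000110110101001000011011 ; hops seen [H0,H0,H2] ; pick H2
  Q 185.60.176.14: descend 101110010011110010110 ; hops seen [H0,H0,H0,H2] ; pick H2
  + 0.0.0.0/0 (H0) depth=0
  + 0.0.0.0/2 (H1) depth=2
  Q 94.97.130.248: descend 0 ; hops seen [H0] ; pick H0
  Q 27.82.27.91: descend 000110110101001000011011 ; hops seen [H0,H1,H0,H2] ; pick H2
  + 27.82.16.0/20 (H1) depth=20
  + 185.48.0.0/12 (H0) depth=12

== LOOKUPS ==
["H2","no-route","H3","H2","H1","H3","H3","H0","H2","H2","H0","H2"]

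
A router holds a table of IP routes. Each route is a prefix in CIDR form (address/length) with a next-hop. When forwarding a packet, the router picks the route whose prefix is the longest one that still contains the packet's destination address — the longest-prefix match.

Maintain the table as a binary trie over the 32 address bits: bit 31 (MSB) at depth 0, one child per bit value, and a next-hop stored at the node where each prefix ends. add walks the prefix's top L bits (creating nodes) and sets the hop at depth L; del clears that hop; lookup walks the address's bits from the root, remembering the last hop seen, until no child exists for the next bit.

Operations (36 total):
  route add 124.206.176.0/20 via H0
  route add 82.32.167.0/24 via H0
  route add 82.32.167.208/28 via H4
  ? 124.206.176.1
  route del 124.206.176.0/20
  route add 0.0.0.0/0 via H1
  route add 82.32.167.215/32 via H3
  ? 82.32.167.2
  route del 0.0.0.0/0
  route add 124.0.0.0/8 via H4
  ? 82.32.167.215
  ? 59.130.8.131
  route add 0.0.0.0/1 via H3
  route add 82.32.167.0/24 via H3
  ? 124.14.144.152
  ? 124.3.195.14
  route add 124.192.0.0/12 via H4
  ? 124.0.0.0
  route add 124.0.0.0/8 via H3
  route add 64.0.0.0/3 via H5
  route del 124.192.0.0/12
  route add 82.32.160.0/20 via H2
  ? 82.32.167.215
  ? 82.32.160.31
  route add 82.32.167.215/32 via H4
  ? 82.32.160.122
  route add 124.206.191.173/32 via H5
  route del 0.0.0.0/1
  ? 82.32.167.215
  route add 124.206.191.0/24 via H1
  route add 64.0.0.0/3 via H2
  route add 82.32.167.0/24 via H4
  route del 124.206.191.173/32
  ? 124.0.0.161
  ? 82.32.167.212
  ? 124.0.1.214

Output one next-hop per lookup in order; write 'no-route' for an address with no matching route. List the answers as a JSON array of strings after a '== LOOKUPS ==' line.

Apply in order:
  add 124.206.176.0/20 -> H0 at depth 20
  add 82.32.167.0/24 -> H0 at depth 24
  add 82.32.167.208/28 -> H4 at depth 28
  lookup 124.206.176.1: bits 01111100110011101011 walk d0:-→d1:-→d2:-→d3:-→d4:-→d5:-→d6:-→d7:-→d8:-→d9:-→d10:-→d11:-→d12:-→d13:-→d14:-→d15:-→d16:-→d17:-→d18:-→d19:-→d20:H0 -> H0
  del 124.206.176.0/20 (clear depth 20)
  add 0.0.0.0/0 -> H1 at depth 0
  add 82.32.167.215/32 -> H3 at depth 32
  lookup 82.32.167.2: bits 010100100010000010100111 walk d0:H1→d1:-→d2:-→d3:-→d4:-→d5:-→d6:-→d7:-→d8:-→d9:-→d10:-→d11:-→d12:-→d13:-→d14:-→d15:-→d16:-→d17:-→d18:-→d19:-→d20:-→d21:-→d22:-→d23:-→d24:H0 -> H0
  del 0.0.0.0/0 (clear depth 0)
  add 124.0.0.0/8 -> H4 at depth 8
  lookup 82.32.167.215: bits 01010010001000001010011111010111 walk d0:-→d1:-→d2:-→d3:-→d4:-→d5:-→d6:-→d7:-→d8:-→d9:-→d10:-→d11:-→d12:-→d13:-→d14:-→d15:-→d16:-→d17:-→d18:-→d19:-→d20:-→d21:-→d22:-→d23:-→d24:H0→d25:-→d26:-→d27:-→d28:H4→d29:-→d30:-→d31:-→d32:H3 -> H3
  lookup 59.130.8.131: bits 0 walk d0:-→d1:- -> no-route
  add 0.0.0.0/1 -> H3 at depth 1
  add 82.32.167.0/24 -> H3 at depth 24
  lookup 124.14.144.152: bits 01111100 walk d0:-→d1:H3→d2:-→d3:-→d4:-→d5:-→d6:-→d7:-→d8:H4 -> H4
  lookup 124.3.195.14: bits 01111100 walk d0:-→d1:H3→d2:-→d3:-→d4:-→d5:-→d6:-→d7:-→d8:H4 -> H4
  add 124.192.0.0/12 -> H4 at depth 12
  lookup 124.0.0.0: bits 01111100 walk d0:-→d1:H3→d2:-→d3:-→d4:-→d5:-→d6:-→d7:-→d8:H4 -> H4
  add 124.0.0.0/8 -> H3 at depth 8
  add 64.0.0.0/3 -> H5 at depth 3
  del 124.192.0.0/12 (clear depth 12)
  add 82.32.160.0/20 -> H2 at depth 20
  lookup 82.32.167.215: bits 01010010001000001010011111010111 walk d0:-→d1:H3→d2:-→d3:H5→d4:-→d5:-→d6:-→d7:-→d8:-→d9:-→d10:-→d11:-→d12:-→d13:-→d14:-→d15:-→d16:-→d17:-→d18:-→d19:-→d20:H2→d21:-→d22:-→d23:-→d24:H3→d25:-→d26:-→d27:-→d28:H4→d29:-→d30:-→d31:-→d32:H3 -> H3
  lookup 82.32.160.31: bits 010100100010000010100 walk d0:-→d1:H3→d2:-→d3:H5→d4:-→d5:-→d6:-→d7:-→d8:-→d9:-→d10:-→d11:-→d12:-→d13:-→d14:-→d15:-→d16:-→d17:-→d18:-→d19:-→d20:H2→d21:- -> H2
  add 82.32.167.215/32 -> H4 at depth 32
  lookup 82.32.160.122: bits 010100100010000010100 walk d0:-→d1:H3→d2:-→d3:H5→d4:-→d5:-→d6:-→d7:-→d8:-→d9:-→d10:-→d11:-→d12:-→d13:-→d14:-→d15:-→d16:-→d17:-→d18:-→d19:-→d20:H2→d21:- -> H2
  add 124.206.191.173/32 -> H5 at depth 32
  del 0.0.0.0/1 (clear depth 1)
  lookup 82.32.167.215: bits 01010010001000001010011111010111 walk d0:-→d1:-→d2:-→d3:H5→d4:-→d5:-→d6:-→d7:-→d8:-→d9:-→d10:-→d11:-→d12:-→d13:-→d14:-→d15:-→d16:-→d17:-→d18:-→d19:-→d20:H2→d21:-→d22:-→d23:-→d24:H3→d25:-→d26:-→d27:-→d28:H4→d29:-→d30:-→d31:-→d32:H4 -> H4
  add 124.206.191.0/24 -> H1 at depth 24
  add 64.0.0.0/3 -> H2 at depth 3
  add 82.32.167.0/24 -> H4 at depth 24
  del 124.206.191.173/32 (clear depth 32)
  lookup 124.0.0.161: bits 01111100 walk d0:-→d1:-→d2:-→d3:-→d4:-→d5:-→d6:-→d7:-→d8:H3 -> H3
  lookup 82.32.167.212: bits 010100100010000010100111110101 walk d0:-→d1:-→d2:-→d3:H2→d4:-→d5:-→d6:-→d7:-→d8:-→d9:-→d10:-→d11:-→d12:-→d13:-→d14:-→d15:-→d16:-→d17:-→d18:-→d19:-→d20:H2→d21:-→d22:-→d23:-→d24:H4→d25:-→d26:-→d27:-→d28:H4→d29:-→d30:- -> H4
  lookup 124.0.1.214: bits 01111100 walk d0:-→d1:-→d2:-→d3:-→d4:-→d5:-→d6:-→d7:-→d8:H3 -> H3

== LOOKUPS ==
["H0","H0","H3","no-route","H4","H4","H4","H3","H2","H2","H4","H3","H4","H3"]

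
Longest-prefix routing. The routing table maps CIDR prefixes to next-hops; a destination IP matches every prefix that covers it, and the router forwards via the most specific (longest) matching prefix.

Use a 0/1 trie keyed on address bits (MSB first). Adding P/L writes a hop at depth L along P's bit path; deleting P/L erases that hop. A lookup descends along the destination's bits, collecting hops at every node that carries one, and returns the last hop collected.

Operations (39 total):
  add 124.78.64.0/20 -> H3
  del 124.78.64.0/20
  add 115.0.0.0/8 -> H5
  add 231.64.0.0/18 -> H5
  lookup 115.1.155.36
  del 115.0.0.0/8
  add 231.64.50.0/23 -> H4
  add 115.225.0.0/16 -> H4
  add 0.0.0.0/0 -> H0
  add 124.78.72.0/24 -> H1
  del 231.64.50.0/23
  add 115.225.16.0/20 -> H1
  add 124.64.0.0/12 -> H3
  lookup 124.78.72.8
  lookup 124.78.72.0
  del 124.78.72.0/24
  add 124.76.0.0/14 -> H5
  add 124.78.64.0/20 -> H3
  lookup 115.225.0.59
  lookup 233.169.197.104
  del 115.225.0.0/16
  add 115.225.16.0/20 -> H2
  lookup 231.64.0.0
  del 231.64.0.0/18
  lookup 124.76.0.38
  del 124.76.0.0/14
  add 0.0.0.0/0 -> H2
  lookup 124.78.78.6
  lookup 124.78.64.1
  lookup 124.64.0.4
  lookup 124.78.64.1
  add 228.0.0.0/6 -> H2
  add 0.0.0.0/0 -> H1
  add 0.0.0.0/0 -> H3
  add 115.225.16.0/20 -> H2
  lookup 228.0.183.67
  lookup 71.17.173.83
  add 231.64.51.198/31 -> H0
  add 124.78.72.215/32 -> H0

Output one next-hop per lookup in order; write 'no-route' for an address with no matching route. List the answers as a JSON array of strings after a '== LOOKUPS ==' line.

Process each operation:
  add 124.78.64.0/20 -> H3 at depth 20
  del 124.78.64.0/20 (clear depth 20)
  add 115.0.0.0/8 -> H5 at depth 8
  add 231.64.0.0/18 -> H5 at depth 18
  Q 115.1.155.36: descend 01110011 ; hops seen [H5] ; pick H5
  del 115.0.0.0/8 (clear depth 8)
  add 231.64.50.0/23 -> H4 at depth 23
  add 115.225.0.0/16 -> H4 at depth 16
  add 0.0.0.0/0 -> H0 at depth 0
  add 124.78.72.0/24 -> H1 at depth 24
  del 231.64.50.0/23 (clear depth 23)
  add 115.225.16.0/20 -> H1 at depth 20
  add 124.64.0.0/12 -> H3 at depth 12
  Q 124.78.72.8: descend 011111000100111001001000 ; hops seen [H0,H3,H1] ; pick H1
  Q 124.78.72.0: descend 011111000100111001001000 ; hops seen [H0,H3,H1] ; pick H1
  del 124.78.72.0/24 (clear depth 24)
  add 124.76.0.0/14 -> H5 at depth 14
  add 124.78.64.0/20 -> H3 at depth 20
  Q 115.225.0.59: descend 0111001111100001000 ; hops seen [H0,H4] ; pick H4
  Q 233.169.197.104: descend 1110 ; hops seen [H0] ; pick H0
  del 115.225.0.0/16 (clear depth 16)
  add 115.225.16.0/20 -> H2 at depth 20
  Q 231.64.0.0: descend 111001110100000000 ; hops seen [H0,H5] ; pick H5
  del 231.64.0.0/18 (clear depth 18)
  Q 124.76.0.38: descend 01111100010011 ; hops seen [H0,H3,H5] ; pick H5
  del 124.76.0.0/14 (clear depth 14)
  add 0.0.0.0/0 -> H2 at depth 0
  Q 124.78.78.6: descend 011111000100111001001 ; hops seen [H2,H3,H3] ; pick H3
  Q 124.78.64.1: descend 01111100010011100100 ; hops seen [H2,H3,H3] ; pick H3
  Q 124.64.0.4: descend 011111000100 ; hops seen [H2,H3] ; pick H3
  Q 124.78.64.1: descend 01111100010011100100 ; hops seen [H2,H3,H3] ; pick H3
  add 228.0.0.0/6 -> H2 at depth 6
  add 0.0.0.0/0 -> H1 at depth 0
  add 0.0.0.0/0 -> H3 at depth 0
  add 115.225.16.0/20 -> H2 at depth 20
  Q 228.0.183.67: descend 111001 ; hops seen [H3,H2] ; pick H2
  Q 71.17.173.83: descend 01 ; hops seen [H3] ; pick H3
  add 231.64.51.198/31 -> H0 at depth 31
  add 124.78.72.215/32 -> H0 at depth 32

== LOOKUPS ==
["H5","H1","H1","H4","H0","H5","H5","H3","H3","H3","H3","H2","H3"]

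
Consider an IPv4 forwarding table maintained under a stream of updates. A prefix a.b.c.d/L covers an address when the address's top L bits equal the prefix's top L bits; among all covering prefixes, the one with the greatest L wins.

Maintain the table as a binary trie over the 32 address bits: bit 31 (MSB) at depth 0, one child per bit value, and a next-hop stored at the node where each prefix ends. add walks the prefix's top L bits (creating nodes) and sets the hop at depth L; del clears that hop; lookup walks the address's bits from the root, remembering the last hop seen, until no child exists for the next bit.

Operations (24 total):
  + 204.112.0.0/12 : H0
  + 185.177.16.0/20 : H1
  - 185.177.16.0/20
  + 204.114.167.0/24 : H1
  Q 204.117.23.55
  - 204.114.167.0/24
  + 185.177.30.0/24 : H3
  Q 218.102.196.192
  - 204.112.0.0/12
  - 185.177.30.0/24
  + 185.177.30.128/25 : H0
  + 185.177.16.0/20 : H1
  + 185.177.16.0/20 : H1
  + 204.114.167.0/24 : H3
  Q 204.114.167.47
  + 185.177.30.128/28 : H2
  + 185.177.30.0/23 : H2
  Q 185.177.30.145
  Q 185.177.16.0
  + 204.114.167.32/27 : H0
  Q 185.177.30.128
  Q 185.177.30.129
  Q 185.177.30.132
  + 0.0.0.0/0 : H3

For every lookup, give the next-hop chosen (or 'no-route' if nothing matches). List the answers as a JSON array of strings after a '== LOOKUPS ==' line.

Trace:
  add 204.112.0.0/12 -> H0 at depth 12
  add 185.177.16.0/20 -> H1 at depth 20
  del 185.177.16.0/20 (clear depth 20)
  add 204.114.167.0/24 -> H1 at depth 24
  lookup 204.117.23.55: bits 1100110001110 walk d0:-→d1:-→d2:-→d3:-→d4:-→d5:-→d6:-→d7:-→d8:-→d9:-→d10:-→d11:-→d12:H0→d13:- -> H0
  del 204.114.167.0/24 (clear depth 24)
  add 185.177.30.0/24 -> H3 at depth 24
  lookup 218.102.196.192: bits 110 walk d0:-→d1:-→d2:-→d3:- -> no-route
  del 204.112.0.0/12 (clear depth 12)
  del 185.177.30.0/24 (clear depth 24)
  add 185.177.30.128/25 -> H0 at depth 25
  add 185.177.16.0/20 -> H1 at depth 20
  add 185.177.16.0/20 -> H1 at depth 20
  add 204.114.167.0/24 -> H3 at depth 24
  lookup 204.114.167.47: bits 110011000111001010100111 walk d0:-→d1:-→d2:-→d3:-→d4:-→d5:-→d6:-→d7:-→d8:-→d9:-→d10:-→d11:-→d12:-→d13:-→d14:-→d15:-→d16:-→d17:-→d18:-→d19:-→d20:-→d21:-→d22:-→d23:-→d24:H3 -> H3
  add 185.177.30.128/28 -> H2 at depth 28
  add 185.177.30.0/23 -> H2 at depth 23
  lookup 185.177.30.145: bits 101110011011000100011110100 walk d0:-→d1:-→d2:-→d3:-→d4:-→d5:-→d6:-→d7:-→d8:-→d9:-→d10:-→d11:-→d12:-→d13:-→d14:-→d15:-→d16:-→d17:-→d18:-→d19:-→d20:H1→d21:-→d22:-→d23:H2→d24:-→d25:H0→d26:-→d27:- -> H0
  lookup 185.177.16.0: bits 10111001101100010001 walk d0:-→d1:-→d2:-→d3:-→d4:-→d5:-→d6:-→d7:-→d8:-→d9:-→d10:-→d11:-→d12:-→d13:-→d14:-→d15:-→d16:-→d17:-→d18:-→d19:-→d20:H1 -> H1
  add 204.114.167.32/27 -> H0 at depth 27
  lookup 185.177.30.128: bits 1011100110110001000111101000 walk d0:-→d1:-→d2:-→d3:-→d4:-→d5:-→d6:-→d7:-→d8:-→d9:-→d10:-→d11:-→d12:-→d13:-→d14:-→d15:-→d16:-→d17:-→d18:-→d19:-→d20:H1→d21:-→d22:-→d23:H2→d24:-→d25:H0→d26:-→d27:-→d28:H2 -> H2
  lookup 185.177.30.129: bits 1011100110110001000111101000 walk d0:-→d1:-→d2:-→d3:-→d4:-→d5:-→d6:-→d7:-→d8:-→d9:-→d10:-→d11:-→d12:-→d13:-→d14:-→d15:-→d16:-→d17:-→d18:-→d19:-→d20:H1→d21:-→d22:-→d23:H2→d24:-→d25:H0→d26:-→d27:-→d28:H2 -> H2
  lookup 185.177.30.132: bits 1011100110110001000111101000 walk d0:-→d1:-→d2:-→d3:-→d4:-→d5:-→d6:-→d7:-→d8:-→d9:-→d10:-→d11:-→d12:-→d13:-→d14:-→d15:-→d16:-→d17:-→d18:-→d19:-→d20:H1→d21:-→d22:-→d23:H2→d24:-→d25:H0→d26:-→d27:-→d28:H2 -> H2
  add 0.0.0.0/0 -> H3 at depth 0

== LOOKUPS ==
["H0","no-route","H3","H0","H1","H2","H2","H2"]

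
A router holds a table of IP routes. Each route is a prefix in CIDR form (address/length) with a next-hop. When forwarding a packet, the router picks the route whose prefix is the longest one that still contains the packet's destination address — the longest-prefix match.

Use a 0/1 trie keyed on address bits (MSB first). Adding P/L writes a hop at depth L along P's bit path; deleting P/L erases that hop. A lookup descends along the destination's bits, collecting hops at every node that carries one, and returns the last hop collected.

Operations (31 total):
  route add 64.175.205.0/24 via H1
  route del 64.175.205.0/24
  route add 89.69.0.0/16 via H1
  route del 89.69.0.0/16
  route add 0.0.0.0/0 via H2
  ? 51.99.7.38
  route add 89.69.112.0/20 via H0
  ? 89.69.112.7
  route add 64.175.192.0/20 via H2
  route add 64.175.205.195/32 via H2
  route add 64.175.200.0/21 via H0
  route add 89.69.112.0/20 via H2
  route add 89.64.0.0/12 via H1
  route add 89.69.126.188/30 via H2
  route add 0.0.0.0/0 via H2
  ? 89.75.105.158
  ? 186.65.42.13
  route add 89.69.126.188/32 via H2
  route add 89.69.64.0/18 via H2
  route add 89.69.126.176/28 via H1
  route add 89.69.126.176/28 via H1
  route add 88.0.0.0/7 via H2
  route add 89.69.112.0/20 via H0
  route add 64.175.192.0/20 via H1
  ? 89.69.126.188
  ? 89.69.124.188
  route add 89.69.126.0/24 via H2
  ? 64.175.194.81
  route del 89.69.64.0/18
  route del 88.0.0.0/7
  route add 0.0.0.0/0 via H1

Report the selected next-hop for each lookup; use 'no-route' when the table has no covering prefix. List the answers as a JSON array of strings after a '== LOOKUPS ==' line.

Trace:
  add 64.175.205.0/24 -> H1 at depth 24
  del 64.175.205.0/24 (clear depth 24)
  add 89.69.0.0/16 -> H1 at depth 16
  del 89.69.0.0/16 (clear depth 16)
  add 0.0.0.0/0 -> H2 at depth 0
  ? 51.99.7.38  path d0:H2→d1:-  best=H2
  add 89.69.112.0/20 -> H0 at depth 20
  ? 89.69.112.7  path d0:H2→d1:-→d2:-→d3:-→d4:-→d5:-→d6:-→d7:-→d8:-→d9:-→d10:-→d11:-→d12:-→d13:-→d14:-→d15:-→d16:-→d17:-→d18:-→d19:-→d20:H0  best=H0
  add 64.175.192.0/20 -> H2 at depth 20
  add 64.175.205.195/32 -> H2 at depth 32
  add 64.175.200.0/21 -> H0 at depth 21
  add 89.69.112.0/20 -> H2 at depth 20
  add 89.64.0.0/12 -> H1 at depth 12
  add 89.69.126.188/30 -> H2 at depth 30
  add 0.0.0.0/0 -> H2 at depth 0
  ? 89.75.105.158  path d0:H2→d1:-→d2:-→d3:-→d4:-→d5:-→d6:-→d7:-→d8:-→d9:-→d10:-→d11:-→d12:H1  best=H1
  ? 186.65.42.13  path d0:H2  best=H2
  add 89.69.126.188/32 -> H2 at depth 32
  add 89.69.64.0/18 -> H2 at depth 18
  add 89.69.126.176/28 -> H1 at depth 28
  add 89.69.126.176/28 -> H1 at depth 28
  add 88.0.0.0/7 -> H2 at depth 7
  add 89.69.112.0/20 -> H0 at depth 20
  add 64.175.192.0/20 -> H1 at depth 20
  ? 89.69.126.188  path d0:H2→d1:-→d2:-→d3:-→d4:-→d5:-→d6:-→d7:H2→d8:-→d9:-→d10:-→d11:-→d12:H1→d13:-→d14:-→d15:-→d16:-→d17:-→d18:H2→d19:-→d20:H0→d21:-→d22:-→d23:-→d24:-→d25:-→d26:-→d27:-→d28:H1→d29:-→d30:H2→d31:-→d32:H2  best=H2
  ? 89.69.124.188  path d0:H2→d1:-→d2:-→d3:-→d4:-→d5:-→d6:-→d7:H2→d8:-→d9:-→d10:-→d11:-→d12:H1→d13:-→d14:-→d15:-→d16:-→d17:-→d18:H2→d19:-→d20:H0→d21:-→d22:-  best=H0
  add 89.69.126.0/24 -> H2 at depth 24
  ? 64.175.194.81  path d0:H2→d1:-→d2:-→d3:-→d4:-→d5:-→d6:-→d7:-→d8:-→d9:-→d10:-→d11:-→d12:-→d13:-→d14:-→d15:-→d16:-→d17:-→d18:-→d19:-→d20:H1  best=H1
  del 89.69.64.0/18 (clear depth 18)
  del 88.0.0.0/7 (clear depth 7)
  add 0.0.0.0/0 -> H1 at depth 0

== LOOKUPS ==
["H2","H0","H1","H2","H2","H0","H1"]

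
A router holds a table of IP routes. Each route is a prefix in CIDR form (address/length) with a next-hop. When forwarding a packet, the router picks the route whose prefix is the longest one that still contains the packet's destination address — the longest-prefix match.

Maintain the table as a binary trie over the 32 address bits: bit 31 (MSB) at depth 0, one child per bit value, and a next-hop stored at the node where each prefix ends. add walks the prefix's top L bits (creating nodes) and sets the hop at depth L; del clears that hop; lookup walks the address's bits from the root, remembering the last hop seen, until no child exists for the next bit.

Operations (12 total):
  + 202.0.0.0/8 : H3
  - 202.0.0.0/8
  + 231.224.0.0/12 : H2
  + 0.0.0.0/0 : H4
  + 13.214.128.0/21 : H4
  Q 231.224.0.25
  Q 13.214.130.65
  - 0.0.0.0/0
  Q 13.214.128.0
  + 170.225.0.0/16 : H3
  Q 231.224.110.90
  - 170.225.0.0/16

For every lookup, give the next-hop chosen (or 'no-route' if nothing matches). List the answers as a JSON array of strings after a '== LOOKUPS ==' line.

Trace:
  + 202.0.0.0/8 (H3) depth=8
  del 202.0.0.0/8 (clear depth 8)
  + 231.224.0.0/12 (H2) depth=12
  + 0.0.0.0/0 (H4) depth=0
  + 13.214.128.0/21 (H4) depth=21
  ? 231.224.0.25  path d0:H4→d1:-→d2:-→d3:-→d4:-→d5:-→d6:-→d7:-→d8:-→d9:-→d10:-→d11:-→d12:H2  best=H2
  ? 13.214.130.65  path d0:H4→d1:-→d2:-→d3:-→d4:-→d5:-→d6:-→d7:-→d8:-→d9:-→d10:-→d11:-→d12:-→d13:-→d14:-→d15:-→d16:-→d17:-→d18:-→d19:-→d20:-→d21:H4  best=H4
  del 0.0.0.0/0 (clear depth 0)
  ? 13.214.128.0  path d0:-→d1:-→d2:-→d3:-→d4:-→d5:-→d6:-→d7:-→d8:-→d9:-→d10:-→d11:-→d12:-→d13:-→d14:-→d15:-→d16:-→d17:-→d18:-→d19:-→d20:-→d21:H4  best=H4
  + 170.225.0.0/16 (H3) depth=16
  ? 231.224.110.90  path d0:-→d1:-→d2:-→d3:-→d4:-→d5:-→d6:-→d7:-→d8:-→d9:-→d10:-→d11:-→d12:H2  best=H2
  del 170.225.0.0/16 (clear depth 16)

== LOOKUPS ==
["H2","H4","H4","H2"]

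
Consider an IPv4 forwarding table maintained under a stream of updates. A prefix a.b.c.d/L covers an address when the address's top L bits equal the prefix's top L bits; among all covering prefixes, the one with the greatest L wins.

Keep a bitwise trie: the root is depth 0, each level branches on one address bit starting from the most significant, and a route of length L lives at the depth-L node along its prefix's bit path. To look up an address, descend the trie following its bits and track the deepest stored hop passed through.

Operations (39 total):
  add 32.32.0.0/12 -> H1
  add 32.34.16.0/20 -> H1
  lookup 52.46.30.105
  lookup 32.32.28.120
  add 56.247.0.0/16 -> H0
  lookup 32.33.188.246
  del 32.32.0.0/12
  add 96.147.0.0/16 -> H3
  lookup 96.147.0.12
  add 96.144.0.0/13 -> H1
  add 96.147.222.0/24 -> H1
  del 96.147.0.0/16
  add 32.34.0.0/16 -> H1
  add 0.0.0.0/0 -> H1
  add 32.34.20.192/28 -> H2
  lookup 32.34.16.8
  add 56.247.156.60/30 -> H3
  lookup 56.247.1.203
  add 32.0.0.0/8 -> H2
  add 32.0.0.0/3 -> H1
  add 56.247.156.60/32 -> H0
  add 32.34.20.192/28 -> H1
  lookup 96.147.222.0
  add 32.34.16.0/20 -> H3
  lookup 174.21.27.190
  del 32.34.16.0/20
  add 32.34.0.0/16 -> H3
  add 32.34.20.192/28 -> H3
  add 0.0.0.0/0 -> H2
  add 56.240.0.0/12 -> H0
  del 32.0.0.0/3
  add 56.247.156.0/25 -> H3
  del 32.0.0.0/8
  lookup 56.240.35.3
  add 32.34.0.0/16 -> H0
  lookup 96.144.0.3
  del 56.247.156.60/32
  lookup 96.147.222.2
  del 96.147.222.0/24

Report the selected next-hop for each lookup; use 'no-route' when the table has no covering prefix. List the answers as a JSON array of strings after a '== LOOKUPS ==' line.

Trace:
  + 32.32.0.0/12 (H1) depth=12
  + 32.34.16.0/20 (H1) depth=20
  lookup 52.46.30.105: bits 001 walk d0:-→d1:-→d2:-→d3:- -> no-route
  lookup 32.32.28.120: bits 00100000001000 walk d0:-→d1:-→d2:-→d3:-→d4:-→d5:-→d6:-→d7:-→d8:-→d9:-→d10:-→d11:-→d12:H1→d13:-→d14:- -> H1
  + 56.247.0.0/16 (H0) depth=16
  lookup 32.33.188.246: bits 00100000001000 walk d0:-→d1:-→d2:-→d3:-→d4:-→d5:-→d6:-→d7:-→d8:-→d9:-→d10:-→d11:-→d12:H1→d13:-→d14:- -> H1
  del 32.32.0.0/12 (clear depth 12)
  + 96.147.0.0/16 (H3) depth=16
  lookup 96.147.0.12: bits 0110000010010011 walk d0:-→d1:-→d2:-→d3:-→d4:-→d5:-→d6:-→d7:-→d8:-→d9:-→d10:-→d11:-→d12:-→d13:-→d14:-→d15:-→d16:H3 -> H3
  + 96.144.0.0/13 (H1) depth=13
  + 96.147.222.0/24 (H1) depth=24
  del 96.147.0.0/16 (clear depth 16)
  + 32.34.0.0/16 (H1) depth=16
  + 0.0.0.0/0 (H1) depth=0
  + 32.34.20.192/28 (H2) depth=28
  lookup 32.34.16.8: bits 001000000010001000010 walk d0:H1→d1:-→d2:-→d3:-→d4:-→d5:-→d6:-→d7:-→d8:-→d9:-→d10:-→d11:-→d12:-→d13:-→d14:-→d15:-→d16:H1→d17:-→d18:-→d19:-→d20:H1→d21:- -> H1
  + 56.247.156.60/30 (H3) depth=30
  lookup 56.247.1.203: bits 0011100011110111 walk d0:H1→d1:-→d2:-→d3:-→d4:-→d5:-→d6:-→d7:-→d8:-→d9:-→d10:-→d11:-→d12:-→d13:-→d14:-→d15:-→d16:H0 -> H0
  + 32.0.0.0/8 (H2) depth=8
  + 32.0.0.0/3 (H1) depth=3
  + 56.247.156.60/32 (H0) depth=32
  + 32.34.20.192/28 (H1) depth=28
  lookup 96.147.222.0: bits 011000001001001111011110 walk d0:H1→d1:-→d2:-→d3:-→d4:-→d5:-→d6:-→d7:-→d8:-→d9:-→d10:-→d11:-→d12:-→d13:H1→d14:-→d15:-→d16:-→d17:-→d18:-→d19:-→d20:-→d21:-→d22:-→d23:-→d24:H1 -> H1
  + 32.34.16.0/20 (H3) depth=20
  lookup 174.21.27.190: bits ε walk d0:H1 -> H1
  del 32.34.16.0/20 (clear depth 20)
  + 32.34.0.0/16 (H3) depth=16
  + 32.34.20.192/28 (H3) depth=28
  + 0.0.0.0/0 (H2) depth=0
  + 56.240.0.0/12 (H0) depth=12
  del 32.0.0.0/3 (clear depth 3)
  + 56.247.156.0/25 (H3) depth=25
  del 32.0.0.0/8 (clear depth 8)
  lookup 56.240.35.3: bits 0011100011110 walk d0:H2→d1:-→d2:-→d3:-→d4:-→d5:-→d6:-→d7:-→d8:-→d9:-→d10:-→d11:-→d12:H0→d13:- -> H0
  + 32.34.0.0/16 (H0) depth=16
  lookup 96.144.0.3: bits 01100000100100 walk d0:H2→d1:-→d2:-→d3:-→d4:-→d5:-→d6:-→d7:-→d8:-→d9:-→d10:-→d11:-→d12:-→d13:H1→d14:- -> H1
  del 56.247.156.60/32 (clear depth 32)
  lookup 96.147.222.2: bits 011000001001001111011110 walk d0:H2→d1:-→d2:-→d3:-→d4:-→d5:-→d6:-→d7:-→d8:-→d9:-→d10:-→d11:-→d12:-→d13:H1→d14:-→d15:-→d16:-→d17:-→d18:-→d19:-→d20:-→d21:-→d22:-→d23:-→d24:H1 -> H1
  del 96.147.222.0/24 (clear depth 24)

== LOOKUPS ==
["no-route","H1","H1","H3","H1","H0","H1","H1","H0","H1","H1"]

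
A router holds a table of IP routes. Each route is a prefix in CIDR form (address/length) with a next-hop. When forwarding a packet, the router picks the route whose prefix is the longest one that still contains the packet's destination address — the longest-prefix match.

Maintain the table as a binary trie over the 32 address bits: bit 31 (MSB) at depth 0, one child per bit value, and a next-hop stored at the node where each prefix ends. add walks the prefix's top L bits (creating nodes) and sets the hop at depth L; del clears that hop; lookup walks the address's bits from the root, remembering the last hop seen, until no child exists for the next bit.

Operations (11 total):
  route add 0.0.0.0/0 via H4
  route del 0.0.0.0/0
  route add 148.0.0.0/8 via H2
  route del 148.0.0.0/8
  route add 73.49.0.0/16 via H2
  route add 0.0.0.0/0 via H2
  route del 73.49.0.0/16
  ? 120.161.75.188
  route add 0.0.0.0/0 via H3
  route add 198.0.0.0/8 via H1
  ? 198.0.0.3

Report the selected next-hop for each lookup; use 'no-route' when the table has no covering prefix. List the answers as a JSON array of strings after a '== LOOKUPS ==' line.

Trace:
  + 0.0.0.0/0 (H4) depth=0
  - 0.0.0.0/0 clear@0
  + 148.0.0.0/8 (H2) depth=8
  - 148.0.0.0/8 clear@8
  + 73.49.0.0/16 (H2) depth=16
  + 0.0.0.0/0 (H2) depth=0
  - 73.49.0.0/16 clear@16
  lookup 120.161.75.188: bits 01 walk d0:H2→d1:-→d2:- -> H2
  + 0.0.0.0/0 (H3) depth=0
  + 198.0.0.0/8 (H1) depth=8
  lookup 198.0.0.3: bits 11000110 walk d0:H3→d1:-→d2:-→d3:-→d4:-→d5:-→d6:-→d7:-→d8:H1 -> H1

== LOOKUPS ==
["H2","H1"]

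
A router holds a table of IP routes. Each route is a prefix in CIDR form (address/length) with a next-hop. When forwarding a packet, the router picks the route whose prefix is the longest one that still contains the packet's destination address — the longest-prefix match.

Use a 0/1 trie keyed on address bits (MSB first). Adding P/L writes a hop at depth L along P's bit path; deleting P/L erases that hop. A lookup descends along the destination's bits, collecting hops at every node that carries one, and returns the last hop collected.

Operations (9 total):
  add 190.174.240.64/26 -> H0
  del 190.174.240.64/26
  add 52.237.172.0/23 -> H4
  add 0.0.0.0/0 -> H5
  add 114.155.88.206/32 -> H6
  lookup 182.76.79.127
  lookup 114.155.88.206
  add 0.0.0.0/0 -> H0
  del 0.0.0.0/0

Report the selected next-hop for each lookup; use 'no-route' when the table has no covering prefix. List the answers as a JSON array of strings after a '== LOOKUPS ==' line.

Apply in order:
  add 190.174.240.64/26 -> H0 at depth 26
  del 190.174.240.64/26 (clear depth 26)
  add 52.237.172.0/23 -> H4 at depth 23
  add 0.0.0.0/0 -> H5 at depth 0
  add 114.155.88.206/32 -> H6 at depth 32
  lookup 182.76.79.127: bits 1011 walk d0:H5→d1:-→d2:-→d3:-→d4:- -> H5
  lookup 114.155.88.206: bits 01110010100110110101100011001110 walk d0:H5→d1:-→d2:-→d3:-→d4:-→d5:-→d6:-→d7:-→d8:-→d9:-→d10:-→d11:-→d12:-→d13:-→d14:-→d15:-→d16:-→d17:-→d18:-→d19:-→d20:-→d21:-→d22:-→d23:-→d24:-→d25:-→d26:-→d27:-→d28:-→d29:-→d30:-→d31:-→d32:H6 -> H6
  add 0.0.0.0/0 -> H0 at depth 0
  del 0.0.0.0/0 (clear depth 0)

== LOOKUPS ==
["H5","H6"]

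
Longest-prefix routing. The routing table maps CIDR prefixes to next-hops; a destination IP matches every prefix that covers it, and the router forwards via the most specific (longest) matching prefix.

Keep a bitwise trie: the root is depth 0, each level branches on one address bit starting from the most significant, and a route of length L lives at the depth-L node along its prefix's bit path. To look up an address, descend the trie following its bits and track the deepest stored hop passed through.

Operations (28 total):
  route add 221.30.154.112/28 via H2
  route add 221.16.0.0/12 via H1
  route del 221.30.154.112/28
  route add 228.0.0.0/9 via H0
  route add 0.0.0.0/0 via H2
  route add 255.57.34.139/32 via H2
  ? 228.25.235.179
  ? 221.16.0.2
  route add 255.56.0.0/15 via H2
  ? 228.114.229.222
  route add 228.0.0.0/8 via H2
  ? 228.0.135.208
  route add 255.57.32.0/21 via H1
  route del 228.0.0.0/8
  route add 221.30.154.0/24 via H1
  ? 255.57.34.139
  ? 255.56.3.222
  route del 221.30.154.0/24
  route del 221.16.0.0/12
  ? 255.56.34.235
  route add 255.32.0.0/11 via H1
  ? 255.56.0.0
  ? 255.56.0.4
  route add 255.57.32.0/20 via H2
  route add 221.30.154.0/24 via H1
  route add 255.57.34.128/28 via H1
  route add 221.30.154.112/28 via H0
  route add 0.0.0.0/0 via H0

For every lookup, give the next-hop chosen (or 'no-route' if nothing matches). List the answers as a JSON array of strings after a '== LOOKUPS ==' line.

Trace:
  + 221.30.154.112/28 (H2) depth=28
  + 221.16.0.0/12 (H1) depth=12
  - 221.30.154.112/28 clear@28
  + 228.0.0.0/9 (H0) depth=9
  + 0.0.0.0/0 (H2) depth=0
  + 255.57.34.139/32 (H2) depth=32
  lookup 228.25.235.179: bits 111001000 walk d0:H2→d1:-→d2:-→d3:-→d4:-→d5:-→d6:-→d7:-→d8:-→d9:H0 -> H0
  lookup 221.16.0.2: bits 110111010001 walk d0:H2→d1:-→d2:-→d3:-→d4:-→d5:-→d6:-→d7:-→d8:-→d9:-→d10:-→d11:-→d12:H1 -> H1
  + 255.56.0.0/15 (H2) depth=15
  lookup 228.114.229.222: bits 111001000 walk d0:H2→d1:-→d2:-→d3:-→d4:-→d5:-→d6:-→d7:-→d8:-→d9:H0 -> H0
  + 228.0.0.0/8 (H2) depth=8
  lookup 228.0.135.208: bits 111001000 walk d0:H2→d1:-→d2:-→d3:-→d4:-→d5:-→d6:-→d7:-→d8:H2→d9:H0 -> H0
  + 255.57.32.0/21 (H1) depth=21
  - 228.0.0.0/8 clear@8
  + 221.30.154.0/24 (H1) depth=24
  lookup 255.57.34.139: bits 11111111001110010010001010001011 walk d0:H2→d1:-→d2:-→d3:-→d4:-→d5:-→d6:-→d7:-→d8:-→d9:-→d10:-→d11:-→d12:-→d13:-→d14:-→d15:H2→d16:-→d17:-→d18:-→d19:-→d20:-→d21:H1→d22:-→d23:-→d24:-→d25:-→d26:-→d27:-→d28:-→d29:-→d30:-→d31:-→d32:H2 -> H2
  lookup 255.56.3.222: bits 111111110011100 walk d0:H2→d1:-→d2:-→d3:-→d4:-→d5:-→d6:-→d7:-→d8:-→d9:-→d10:-→d11:-→d12:-→d13:-→d14:-→d15:H2 -> H2
  - 221.30.154.0/24 clear@24
  - 221.16.0.0/12 clear@12
  lookup 255.56.34.235: bits 111111110011100 walk d0:H2→d1:-→d2:-→d3:-→d4:-→d5:-→d6:-→d7:-→d8:-→d9:-→d10:-→d11:-→d12:-→d13:-→d14:-→d15:H2 -> H2
  + 255.32.0.0/11 (H1) depth=11
  lookup 255.56.0.0: bits 111111110011100 walk d0:H2→d1:-→d2:-→d3:-→d4:-→d5:-→d6:-→d7:-→d8:-→d9:-→d10:-→d11:H1→d12:-→d13:-→d14:-→d15:H2 -> H2
  lookup 255.56.0.4: bits 111111110011100 walk d0:H2→d1:-→d2:-→d3:-→d4:-→d5:-→d6:-→d7:-→d8:-→d9:-→d10:-→d11:H1→d12:-→d13:-→d14:-→d15:H2 -> H2
  + 255.57.32.0/20 (H2) depth=20
  + 221.30.154.0/24 (H1) depth=24
  + 255.57.34.128/28 (H1) depth=28
  + 221.30.154.112/28 (H0) depth=28
  + 0.0.0.0/0 (H0) depth=0

== LOOKUPS ==
["H0","H1","H0","H0","H2","H2","H2","H2","H2"]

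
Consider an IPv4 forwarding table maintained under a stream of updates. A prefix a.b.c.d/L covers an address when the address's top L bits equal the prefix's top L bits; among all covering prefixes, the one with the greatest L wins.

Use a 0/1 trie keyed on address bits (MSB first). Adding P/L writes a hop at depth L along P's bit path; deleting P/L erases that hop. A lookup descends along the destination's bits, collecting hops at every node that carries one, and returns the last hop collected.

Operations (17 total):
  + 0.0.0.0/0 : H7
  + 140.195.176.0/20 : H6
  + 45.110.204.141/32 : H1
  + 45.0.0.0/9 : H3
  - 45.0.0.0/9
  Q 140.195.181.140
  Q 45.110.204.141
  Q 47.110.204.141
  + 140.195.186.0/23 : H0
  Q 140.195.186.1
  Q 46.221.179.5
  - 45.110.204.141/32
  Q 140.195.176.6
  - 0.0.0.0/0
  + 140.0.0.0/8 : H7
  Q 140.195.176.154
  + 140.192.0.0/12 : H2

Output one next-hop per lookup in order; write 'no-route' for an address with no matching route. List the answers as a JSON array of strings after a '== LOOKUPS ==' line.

Process each operation:
  + 0.0.0.0/0 (H7) depth=0
  + 140.195.176.0/20 (H6) depth=20
  + 45.110.204.141/32 (H1) depth=32
  + 45.0.0.0/9 (H3) depth=9
  - 45.0.0.0/9 clear@9
  ? 140.195.181.140  path d0:H7→d1:-→d2:-→d3:-→d4:-→d5:-→d6:-→d7:-→d8:-→d9:-→d10:-→d11:-→d12:-→d13:-→d14:-→d15:-→d16:-→d17:-→d18:-→d19:-→d20:H6  best=H6
  ? 45.110.204.141  path d0:H7→d1:-→d2:-→d3:-→d4:-→d5:-→d6:-→d7:-→d8:-→d9:-→d10:-→d11:-→d12:-→d13:-→d14:-→d15:-→d16:-→d17:-→d18:-→d19:-→d20:-→d21:-→d22:-→d23:-→d24:-→d25:-→d26:-→d27:-→d28:-→d29:-→d30:-→d31:-→d32:H1  best=H1
  ? 47.110.204.141  path d0:H7→d1:-→d2:-→d3:-→d4:-→d5:-→d6:-  best=H7
  + 140.195.186.0/23 (H0) depth=23
  ? 140.195.186.1  path d0:H7→d1:-→d2:-→d3:-→d4:-→d5:-→d6:-→d7:-→d8:-→d9:-→d10:-→d11:-→d12:-→d13:-→d14:-→d15:-→d16:-→d17:-→d18:-→d19:-→d20:H6→d21:-→d22:-→d23:H0  best=H0
  ? 46.221.179.5  path d0:H7→d1:-→d2:-→d3:-→d4:-→d5:-→d6:-  best=H7
  - 45.110.204.141/32 clear@32
  ? 140.195.176.6  path d0:H7→d1:-→d2:-→d3:-→d4:-→d5:-→d6:-→d7:-→d8:-→d9:-→d10:-→d11:-→d12:-→d13:-→d14:-→d15:-→d16:-→d17:-→d18:-→d19:-→d20:H6  best=H6
  - 0.0.0.0/0 clear@0
  + 140.0.0.0/8 (H7) depth=8
  ? 140.195.176.154  path d0:-→d1:-→d2:-→d3:-→d4:-→d5:-→d6:-→d7:-→d8:H7→d9:-→d10:-→d11:-→d12:-→d13:-→d14:-→d15:-→d16:-→d17:-→d18:-→d19:-→d20:H6  best=H6
  + 140.192.0.0/12 (H2) depth=12

== LOOKUPS ==
["H6","H1","H7","H0","H7","H6","H6"]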